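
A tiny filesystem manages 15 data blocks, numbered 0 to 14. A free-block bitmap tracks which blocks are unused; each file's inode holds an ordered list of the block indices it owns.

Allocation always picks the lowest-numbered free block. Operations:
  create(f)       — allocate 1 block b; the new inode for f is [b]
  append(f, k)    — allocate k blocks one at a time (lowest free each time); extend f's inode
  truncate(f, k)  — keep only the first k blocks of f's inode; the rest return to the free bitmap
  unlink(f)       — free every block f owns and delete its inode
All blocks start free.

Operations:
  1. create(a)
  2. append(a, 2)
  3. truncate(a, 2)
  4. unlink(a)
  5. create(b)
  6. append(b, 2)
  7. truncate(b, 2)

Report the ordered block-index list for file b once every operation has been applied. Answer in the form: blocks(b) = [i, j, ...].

blocks(b) = [0, 1]

create(a): bitmap=F.............. | a=[0]
append(a, 2): bitmap=FFF............ | a=[0, 1, 2]
truncate(a, 2): bitmap=FF............. | a=[0, 1]
unlink(a): bitmap=............... | 
create(b): bitmap=F.............. | b=[0]
append(b, 2): bitmap=FFF............ | b=[0, 1, 2]
truncate(b, 2): bitmap=FF............. | b=[0, 1]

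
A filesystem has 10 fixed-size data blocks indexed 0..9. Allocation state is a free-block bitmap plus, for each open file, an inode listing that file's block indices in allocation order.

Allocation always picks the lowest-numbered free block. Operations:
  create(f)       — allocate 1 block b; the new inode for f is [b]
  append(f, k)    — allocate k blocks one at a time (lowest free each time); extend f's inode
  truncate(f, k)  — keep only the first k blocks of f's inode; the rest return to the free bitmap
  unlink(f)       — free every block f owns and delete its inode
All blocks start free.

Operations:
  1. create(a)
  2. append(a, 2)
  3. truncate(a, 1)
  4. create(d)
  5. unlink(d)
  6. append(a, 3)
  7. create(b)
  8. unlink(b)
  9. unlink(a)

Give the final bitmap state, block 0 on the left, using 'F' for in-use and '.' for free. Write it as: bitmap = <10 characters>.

bitmap = ..........

[1] create(a) — a=0 (map F.........)
[2] append(a, 2) — a=0,1,2 (map FFF.......)
[3] truncate(a, 1) — a=0 (map F.........)
[4] create(d) — a=0 d=1 (map FF........)
[5] unlink(d) — a=0 (map F.........)
[6] append(a, 3) — a=0,1,2,3 (map FFFF......)
[7] create(b) — a=0,1,2,3 b=4 (map FFFFF.....)
[8] unlink(b) — a=0,1,2,3 (map FFFF......)
[9] unlink(a) —  (map ..........)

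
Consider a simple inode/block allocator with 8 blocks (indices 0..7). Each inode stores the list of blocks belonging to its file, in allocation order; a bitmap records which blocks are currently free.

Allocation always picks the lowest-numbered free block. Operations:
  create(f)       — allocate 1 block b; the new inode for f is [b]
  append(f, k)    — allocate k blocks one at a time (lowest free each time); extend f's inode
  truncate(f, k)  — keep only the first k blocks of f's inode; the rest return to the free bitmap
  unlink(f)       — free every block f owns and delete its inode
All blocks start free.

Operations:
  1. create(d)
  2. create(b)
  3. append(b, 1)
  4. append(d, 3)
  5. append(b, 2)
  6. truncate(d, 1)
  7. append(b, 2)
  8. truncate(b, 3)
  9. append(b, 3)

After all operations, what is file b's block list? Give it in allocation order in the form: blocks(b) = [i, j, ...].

blocks(b) = [1, 2, 6, 3, 4, 5]

after create(d) → d:[0]  free=[F.......]
after create(b) → b:[1], d:[0]  free=[FF......]
after append(b, 1) → b:[1, 2], d:[0]  free=[FFF.....]
after append(d, 3) → b:[1, 2], d:[0, 3, 4, 5]  free=[FFFFFF..]
after append(b, 2) → b:[1, 2, 6, 7], d:[0, 3, 4, 5]  free=[FFFFFFFF]
after truncate(d, 1) → b:[1, 2, 6, 7], d:[0]  free=[FFF...FF]
after append(b, 2) → b:[1, 2, 6, 7, 3, 4], d:[0]  free=[FFFFF.FF]
after truncate(b, 3) → b:[1, 2, 6], d:[0]  free=[FFF...F.]
after append(b, 3) → b:[1, 2, 6, 3, 4, 5], d:[0]  free=[FFFFFFF.]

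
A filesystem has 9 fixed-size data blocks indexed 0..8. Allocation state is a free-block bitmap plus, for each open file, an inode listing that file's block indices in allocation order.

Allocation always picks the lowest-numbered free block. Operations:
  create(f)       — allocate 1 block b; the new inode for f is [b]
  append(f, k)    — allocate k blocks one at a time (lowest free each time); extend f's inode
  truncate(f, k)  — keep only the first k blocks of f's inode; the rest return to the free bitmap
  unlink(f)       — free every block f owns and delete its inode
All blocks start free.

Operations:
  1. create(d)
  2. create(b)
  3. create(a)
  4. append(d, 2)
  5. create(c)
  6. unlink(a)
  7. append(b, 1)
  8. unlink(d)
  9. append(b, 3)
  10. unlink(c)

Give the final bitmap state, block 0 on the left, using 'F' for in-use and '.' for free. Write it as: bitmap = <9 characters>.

[1] create(d) — d=0 (map F........)
[2] create(b) — b=1 d=0 (map FF.......)
[3] create(a) — a=2 b=1 d=0 (map FFF......)
[4] append(d, 2) — a=2 b=1 d=0,3,4 (map FFFFF....)
[5] create(c) — a=2 b=1 c=5 d=0,3,4 (map FFFFFF...)
[6] unlink(a) — b=1 c=5 d=0,3,4 (map FF.FFF...)
[7] append(b, 1) — b=1,2 c=5 d=0,3,4 (map FFFFFF...)
[8] unlink(d) — b=1,2 c=5 (map .FF..F...)
[9] append(b, 3) — b=1,2,0,3,4 c=5 (map FFFFFF...)
[10] unlink(c) — b=1,2,0,3,4 (map FFFFF....)

bitmap = FFFFF....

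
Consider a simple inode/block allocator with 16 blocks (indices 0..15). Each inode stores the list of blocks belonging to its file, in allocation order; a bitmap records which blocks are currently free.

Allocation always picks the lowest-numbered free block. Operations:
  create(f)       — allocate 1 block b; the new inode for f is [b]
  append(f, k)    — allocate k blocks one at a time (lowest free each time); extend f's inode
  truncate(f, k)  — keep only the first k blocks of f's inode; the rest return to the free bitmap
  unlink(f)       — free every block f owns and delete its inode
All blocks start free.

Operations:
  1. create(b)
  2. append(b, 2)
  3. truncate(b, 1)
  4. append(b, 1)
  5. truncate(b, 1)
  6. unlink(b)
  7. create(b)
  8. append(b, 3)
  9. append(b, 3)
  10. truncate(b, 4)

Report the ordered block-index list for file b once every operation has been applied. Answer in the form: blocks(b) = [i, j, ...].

blocks(b) = [0, 1, 2, 3]

  1. create(b)  ⇒  F...............  {b→[0]}
  2. append(b, 2)  ⇒  FFF.............  {b→[0, 1, 2]}
  3. truncate(b, 1)  ⇒  F...............  {b→[0]}
  4. append(b, 1)  ⇒  FF..............  {b→[0, 1]}
  5. truncate(b, 1)  ⇒  F...............  {b→[0]}
  6. unlink(b)  ⇒  ................  {}
  7. create(b)  ⇒  F...............  {b→[0]}
  8. append(b, 3)  ⇒  FFFF............  {b→[0, 1, 2, 3]}
  9. append(b, 3)  ⇒  FFFFFFF.........  {b→[0, 1, 2, 3, 4, 5, 6]}
  10. truncate(b, 4)  ⇒  FFFF............  {b→[0, 1, 2, 3]}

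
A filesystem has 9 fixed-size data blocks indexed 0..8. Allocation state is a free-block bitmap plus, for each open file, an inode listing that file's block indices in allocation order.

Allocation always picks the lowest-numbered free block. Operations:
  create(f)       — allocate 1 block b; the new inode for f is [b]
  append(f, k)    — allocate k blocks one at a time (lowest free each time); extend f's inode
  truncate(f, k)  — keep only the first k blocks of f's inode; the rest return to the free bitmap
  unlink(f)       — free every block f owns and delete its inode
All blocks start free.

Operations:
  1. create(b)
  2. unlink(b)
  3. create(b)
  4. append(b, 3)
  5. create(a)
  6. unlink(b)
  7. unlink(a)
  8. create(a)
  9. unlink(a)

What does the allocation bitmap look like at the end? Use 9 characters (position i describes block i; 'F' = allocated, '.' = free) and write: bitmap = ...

[1] create(b) — b=0 (map F........)
[2] unlink(b) —  (map .........)
[3] create(b) — b=0 (map F........)
[4] append(b, 3) — b=0,1,2,3 (map FFFF.....)
[5] create(a) — a=4 b=0,1,2,3 (map FFFFF....)
[6] unlink(b) — a=4 (map ....F....)
[7] unlink(a) —  (map .........)
[8] create(a) — a=0 (map F........)
[9] unlink(a) —  (map .........)

bitmap = .........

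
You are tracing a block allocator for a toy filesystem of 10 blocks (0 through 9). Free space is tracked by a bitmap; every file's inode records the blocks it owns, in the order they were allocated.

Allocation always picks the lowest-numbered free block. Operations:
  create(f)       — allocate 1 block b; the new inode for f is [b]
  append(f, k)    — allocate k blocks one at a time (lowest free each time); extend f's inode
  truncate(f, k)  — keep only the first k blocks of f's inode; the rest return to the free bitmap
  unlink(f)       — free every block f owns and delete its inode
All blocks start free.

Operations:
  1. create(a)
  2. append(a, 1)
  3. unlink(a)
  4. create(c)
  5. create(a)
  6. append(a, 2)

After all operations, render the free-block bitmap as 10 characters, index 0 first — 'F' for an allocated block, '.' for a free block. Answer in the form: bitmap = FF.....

bitmap = FFFF......

[1] create(a) — a=0 (map F.........)
[2] append(a, 1) — a=0,1 (map FF........)
[3] unlink(a) —  (map ..........)
[4] create(c) — c=0 (map F.........)
[5] create(a) — a=1 c=0 (map FF........)
[6] append(a, 2) — a=1,2,3 c=0 (map FFFF......)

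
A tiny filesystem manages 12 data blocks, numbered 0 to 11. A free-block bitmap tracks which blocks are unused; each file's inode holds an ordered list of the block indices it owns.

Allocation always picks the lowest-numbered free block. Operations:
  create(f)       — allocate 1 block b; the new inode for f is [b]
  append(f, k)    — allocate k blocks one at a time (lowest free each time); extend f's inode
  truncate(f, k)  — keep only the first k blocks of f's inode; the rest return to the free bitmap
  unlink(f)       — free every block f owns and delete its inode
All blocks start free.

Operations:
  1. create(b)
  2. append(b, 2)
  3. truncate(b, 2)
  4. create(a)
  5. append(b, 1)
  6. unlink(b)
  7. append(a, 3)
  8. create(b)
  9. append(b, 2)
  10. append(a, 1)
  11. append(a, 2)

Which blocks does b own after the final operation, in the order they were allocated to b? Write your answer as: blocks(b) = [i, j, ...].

create(b): bitmap=F........... | b=[0]
append(b, 2): bitmap=FFF......... | b=[0, 1, 2]
truncate(b, 2): bitmap=FF.......... | b=[0, 1]
create(a): bitmap=FFF......... | a=[2] b=[0, 1]
append(b, 1): bitmap=FFFF........ | a=[2] b=[0, 1, 3]
unlink(b): bitmap=..F......... | a=[2]
append(a, 3): bitmap=FFFF........ | a=[2, 0, 1, 3]
create(b): bitmap=FFFFF....... | a=[2, 0, 1, 3] b=[4]
append(b, 2): bitmap=FFFFFFF..... | a=[2, 0, 1, 3] b=[4, 5, 6]
append(a, 1): bitmap=FFFFFFFF.... | a=[2, 0, 1, 3, 7] b=[4, 5, 6]
append(a, 2): bitmap=FFFFFFFFFF.. | a=[2, 0, 1, 3, 7, 8, 9] b=[4, 5, 6]

blocks(b) = [4, 5, 6]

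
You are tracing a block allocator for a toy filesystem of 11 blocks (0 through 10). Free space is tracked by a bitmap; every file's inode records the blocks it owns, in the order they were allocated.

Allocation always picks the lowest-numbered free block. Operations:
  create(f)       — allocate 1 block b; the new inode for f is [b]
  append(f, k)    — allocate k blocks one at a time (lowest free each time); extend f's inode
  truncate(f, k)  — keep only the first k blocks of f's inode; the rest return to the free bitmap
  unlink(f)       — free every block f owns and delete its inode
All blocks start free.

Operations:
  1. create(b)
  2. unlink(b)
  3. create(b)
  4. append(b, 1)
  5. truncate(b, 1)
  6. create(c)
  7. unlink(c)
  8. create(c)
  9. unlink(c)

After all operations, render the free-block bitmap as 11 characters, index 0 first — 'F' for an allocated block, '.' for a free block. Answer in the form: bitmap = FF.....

bitmap = F..........

after create(b) → b:[0]  free=[F..........]
after unlink(b) →   free=[...........]
after create(b) → b:[0]  free=[F..........]
after append(b, 1) → b:[0, 1]  free=[FF.........]
after truncate(b, 1) → b:[0]  free=[F..........]
after create(c) → b:[0], c:[1]  free=[FF.........]
after unlink(c) → b:[0]  free=[F..........]
after create(c) → b:[0], c:[1]  free=[FF.........]
after unlink(c) → b:[0]  free=[F..........]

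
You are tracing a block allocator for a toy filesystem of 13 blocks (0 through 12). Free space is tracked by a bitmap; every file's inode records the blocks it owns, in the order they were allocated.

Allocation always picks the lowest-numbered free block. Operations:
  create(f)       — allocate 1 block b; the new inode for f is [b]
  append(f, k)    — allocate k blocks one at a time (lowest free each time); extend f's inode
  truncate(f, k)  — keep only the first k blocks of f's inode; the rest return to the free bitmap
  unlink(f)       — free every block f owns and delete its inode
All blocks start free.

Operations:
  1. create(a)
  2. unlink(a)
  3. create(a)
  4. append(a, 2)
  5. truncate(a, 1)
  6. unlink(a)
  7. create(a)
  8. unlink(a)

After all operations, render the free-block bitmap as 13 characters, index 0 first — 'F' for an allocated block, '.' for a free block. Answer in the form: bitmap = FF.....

  1. create(a)  ⇒  F............  {a→[0]}
  2. unlink(a)  ⇒  .............  {}
  3. create(a)  ⇒  F............  {a→[0]}
  4. append(a, 2)  ⇒  FFF..........  {a→[0, 1, 2]}
  5. truncate(a, 1)  ⇒  F............  {a→[0]}
  6. unlink(a)  ⇒  .............  {}
  7. create(a)  ⇒  F............  {a→[0]}
  8. unlink(a)  ⇒  .............  {}

bitmap = .............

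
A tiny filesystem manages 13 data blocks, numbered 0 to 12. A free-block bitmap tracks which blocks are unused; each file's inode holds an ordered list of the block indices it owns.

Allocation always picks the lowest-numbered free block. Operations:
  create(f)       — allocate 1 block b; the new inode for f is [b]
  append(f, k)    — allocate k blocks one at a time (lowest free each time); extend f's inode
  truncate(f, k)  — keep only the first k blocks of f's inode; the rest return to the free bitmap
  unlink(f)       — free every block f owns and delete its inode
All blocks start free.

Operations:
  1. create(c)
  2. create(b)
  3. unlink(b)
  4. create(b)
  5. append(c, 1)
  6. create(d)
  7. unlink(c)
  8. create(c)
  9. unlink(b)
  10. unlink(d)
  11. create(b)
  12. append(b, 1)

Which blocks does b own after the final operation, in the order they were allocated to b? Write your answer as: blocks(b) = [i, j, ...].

after create(c) → c:[0]  free=[F............]
after create(b) → b:[1], c:[0]  free=[FF...........]
after unlink(b) → c:[0]  free=[F............]
after create(b) → b:[1], c:[0]  free=[FF...........]
after append(c, 1) → b:[1], c:[0, 2]  free=[FFF..........]
after create(d) → b:[1], c:[0, 2], d:[3]  free=[FFFF.........]
after unlink(c) → b:[1], d:[3]  free=[.F.F.........]
after create(c) → b:[1], c:[0], d:[3]  free=[FF.F.........]
after unlink(b) → c:[0], d:[3]  free=[F..F.........]
after unlink(d) → c:[0]  free=[F............]
after create(b) → b:[1], c:[0]  free=[FF...........]
after append(b, 1) → b:[1, 2], c:[0]  free=[FFF..........]

blocks(b) = [1, 2]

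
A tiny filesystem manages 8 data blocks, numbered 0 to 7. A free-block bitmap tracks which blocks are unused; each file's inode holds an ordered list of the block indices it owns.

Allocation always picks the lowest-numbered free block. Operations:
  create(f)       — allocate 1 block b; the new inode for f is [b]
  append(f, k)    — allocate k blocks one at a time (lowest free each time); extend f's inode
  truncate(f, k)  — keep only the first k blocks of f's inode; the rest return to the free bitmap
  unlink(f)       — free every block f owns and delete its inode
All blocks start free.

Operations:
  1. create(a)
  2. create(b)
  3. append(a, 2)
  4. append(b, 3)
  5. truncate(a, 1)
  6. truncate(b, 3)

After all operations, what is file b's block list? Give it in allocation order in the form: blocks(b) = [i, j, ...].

blocks(b) = [1, 4, 5]

after create(a) → a:[0]  free=[F.......]
after create(b) → a:[0], b:[1]  free=[FF......]
after append(a, 2) → a:[0, 2, 3], b:[1]  free=[FFFF....]
after append(b, 3) → a:[0, 2, 3], b:[1, 4, 5, 6]  free=[FFFFFFF.]
after truncate(a, 1) → a:[0], b:[1, 4, 5, 6]  free=[FF..FFF.]
after truncate(b, 3) → a:[0], b:[1, 4, 5]  free=[FF..FF..]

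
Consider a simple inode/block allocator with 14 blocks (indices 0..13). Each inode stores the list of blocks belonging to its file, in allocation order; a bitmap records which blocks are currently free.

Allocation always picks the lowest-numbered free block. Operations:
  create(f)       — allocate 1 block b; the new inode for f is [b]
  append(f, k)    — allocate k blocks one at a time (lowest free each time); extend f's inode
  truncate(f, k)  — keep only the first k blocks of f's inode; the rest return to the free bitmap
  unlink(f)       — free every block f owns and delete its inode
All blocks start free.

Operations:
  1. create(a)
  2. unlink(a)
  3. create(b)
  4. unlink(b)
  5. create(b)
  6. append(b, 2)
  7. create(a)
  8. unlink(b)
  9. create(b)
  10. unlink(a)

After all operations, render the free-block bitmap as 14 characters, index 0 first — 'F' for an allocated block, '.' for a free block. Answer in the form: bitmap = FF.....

  1. create(a)  ⇒  F.............  {a→[0]}
  2. unlink(a)  ⇒  ..............  {}
  3. create(b)  ⇒  F.............  {b→[0]}
  4. unlink(b)  ⇒  ..............  {}
  5. create(b)  ⇒  F.............  {b→[0]}
  6. append(b, 2)  ⇒  FFF...........  {b→[0, 1, 2]}
  7. create(a)  ⇒  FFFF..........  {a→[3]; b→[0, 1, 2]}
  8. unlink(b)  ⇒  ...F..........  {a→[3]}
  9. create(b)  ⇒  F..F..........  {a→[3]; b→[0]}
  10. unlink(a)  ⇒  F.............  {b→[0]}

bitmap = F.............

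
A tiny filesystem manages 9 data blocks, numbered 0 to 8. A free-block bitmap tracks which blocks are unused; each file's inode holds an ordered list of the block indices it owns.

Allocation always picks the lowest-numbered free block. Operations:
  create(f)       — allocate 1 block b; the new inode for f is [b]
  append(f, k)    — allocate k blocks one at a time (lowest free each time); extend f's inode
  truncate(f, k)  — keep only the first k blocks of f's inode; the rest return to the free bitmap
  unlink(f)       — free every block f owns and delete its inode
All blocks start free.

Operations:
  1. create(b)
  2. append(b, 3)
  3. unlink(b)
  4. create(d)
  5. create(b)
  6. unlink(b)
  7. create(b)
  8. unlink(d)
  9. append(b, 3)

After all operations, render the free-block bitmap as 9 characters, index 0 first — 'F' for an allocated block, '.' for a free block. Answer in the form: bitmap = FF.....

bitmap = FFFF.....

create(b): bitmap=F........ | b=[0]
append(b, 3): bitmap=FFFF..... | b=[0, 1, 2, 3]
unlink(b): bitmap=......... | 
create(d): bitmap=F........ | d=[0]
create(b): bitmap=FF....... | b=[1] d=[0]
unlink(b): bitmap=F........ | d=[0]
create(b): bitmap=FF....... | b=[1] d=[0]
unlink(d): bitmap=.F....... | b=[1]
append(b, 3): bitmap=FFFF..... | b=[1, 0, 2, 3]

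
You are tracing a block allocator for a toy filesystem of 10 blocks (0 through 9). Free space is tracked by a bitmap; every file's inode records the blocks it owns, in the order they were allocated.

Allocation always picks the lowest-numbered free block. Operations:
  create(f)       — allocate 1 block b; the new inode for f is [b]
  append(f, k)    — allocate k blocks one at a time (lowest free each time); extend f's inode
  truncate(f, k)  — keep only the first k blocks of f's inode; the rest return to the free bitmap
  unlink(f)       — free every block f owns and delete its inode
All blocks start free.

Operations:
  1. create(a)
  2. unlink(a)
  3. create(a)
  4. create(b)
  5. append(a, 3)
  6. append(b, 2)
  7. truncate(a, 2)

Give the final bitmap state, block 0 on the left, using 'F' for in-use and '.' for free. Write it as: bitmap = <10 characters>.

create(a): bitmap=F......... | a=[0]
unlink(a): bitmap=.......... | 
create(a): bitmap=F......... | a=[0]
create(b): bitmap=FF........ | a=[0] b=[1]
append(a, 3): bitmap=FFFFF..... | a=[0, 2, 3, 4] b=[1]
append(b, 2): bitmap=FFFFFFF... | a=[0, 2, 3, 4] b=[1, 5, 6]
truncate(a, 2): bitmap=FFF..FF... | a=[0, 2] b=[1, 5, 6]

bitmap = FFF..FF...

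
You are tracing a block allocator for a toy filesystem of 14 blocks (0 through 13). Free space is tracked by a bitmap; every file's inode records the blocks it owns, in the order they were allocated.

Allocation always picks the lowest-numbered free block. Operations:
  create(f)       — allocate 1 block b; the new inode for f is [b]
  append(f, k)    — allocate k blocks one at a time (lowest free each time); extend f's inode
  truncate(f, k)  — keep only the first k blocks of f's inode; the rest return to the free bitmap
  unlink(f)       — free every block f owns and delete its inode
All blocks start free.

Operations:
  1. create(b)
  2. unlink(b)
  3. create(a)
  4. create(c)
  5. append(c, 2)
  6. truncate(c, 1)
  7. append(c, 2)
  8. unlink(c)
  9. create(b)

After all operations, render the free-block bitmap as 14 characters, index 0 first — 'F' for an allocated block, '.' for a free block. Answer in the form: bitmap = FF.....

bitmap = FF............

[1] create(b) — b=0 (map F.............)
[2] unlink(b) —  (map ..............)
[3] create(a) — a=0 (map F.............)
[4] create(c) — a=0 c=1 (map FF............)
[5] append(c, 2) — a=0 c=1,2,3 (map FFFF..........)
[6] truncate(c, 1) — a=0 c=1 (map FF............)
[7] append(c, 2) — a=0 c=1,2,3 (map FFFF..........)
[8] unlink(c) — a=0 (map F.............)
[9] create(b) — a=0 b=1 (map FF............)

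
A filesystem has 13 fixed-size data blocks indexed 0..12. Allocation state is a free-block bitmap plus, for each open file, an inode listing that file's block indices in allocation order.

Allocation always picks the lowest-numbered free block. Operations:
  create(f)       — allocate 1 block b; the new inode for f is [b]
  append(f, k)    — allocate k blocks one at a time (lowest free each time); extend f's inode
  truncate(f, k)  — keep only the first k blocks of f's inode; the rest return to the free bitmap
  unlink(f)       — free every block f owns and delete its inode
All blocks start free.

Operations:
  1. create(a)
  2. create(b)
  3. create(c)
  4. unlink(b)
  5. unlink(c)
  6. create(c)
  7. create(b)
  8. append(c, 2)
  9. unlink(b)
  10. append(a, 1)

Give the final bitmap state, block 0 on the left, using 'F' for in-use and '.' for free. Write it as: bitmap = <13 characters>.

bitmap = FFFFF........

create(a): bitmap=F............ | a=[0]
create(b): bitmap=FF........... | a=[0] b=[1]
create(c): bitmap=FFF.......... | a=[0] b=[1] c=[2]
unlink(b): bitmap=F.F.......... | a=[0] c=[2]
unlink(c): bitmap=F............ | a=[0]
create(c): bitmap=FF........... | a=[0] c=[1]
create(b): bitmap=FFF.......... | a=[0] b=[2] c=[1]
append(c, 2): bitmap=FFFFF........ | a=[0] b=[2] c=[1, 3, 4]
unlink(b): bitmap=FF.FF........ | a=[0] c=[1, 3, 4]
append(a, 1): bitmap=FFFFF........ | a=[0, 2] c=[1, 3, 4]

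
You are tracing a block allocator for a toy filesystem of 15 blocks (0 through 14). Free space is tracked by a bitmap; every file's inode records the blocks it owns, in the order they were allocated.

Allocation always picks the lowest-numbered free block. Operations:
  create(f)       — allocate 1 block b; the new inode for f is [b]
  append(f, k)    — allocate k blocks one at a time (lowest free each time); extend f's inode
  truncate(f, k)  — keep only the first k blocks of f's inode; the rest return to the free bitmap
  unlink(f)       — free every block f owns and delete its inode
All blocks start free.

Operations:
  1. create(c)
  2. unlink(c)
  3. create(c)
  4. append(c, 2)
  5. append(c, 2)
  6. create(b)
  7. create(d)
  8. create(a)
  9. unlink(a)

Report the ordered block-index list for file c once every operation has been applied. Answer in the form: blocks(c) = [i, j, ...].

blocks(c) = [0, 1, 2, 3, 4]

create(c): bitmap=F.............. | c=[0]
unlink(c): bitmap=............... | 
create(c): bitmap=F.............. | c=[0]
append(c, 2): bitmap=FFF............ | c=[0, 1, 2]
append(c, 2): bitmap=FFFFF.......... | c=[0, 1, 2, 3, 4]
create(b): bitmap=FFFFFF......... | b=[5] c=[0, 1, 2, 3, 4]
create(d): bitmap=FFFFFFF........ | b=[5] c=[0, 1, 2, 3, 4] d=[6]
create(a): bitmap=FFFFFFFF....... | a=[7] b=[5] c=[0, 1, 2, 3, 4] d=[6]
unlink(a): bitmap=FFFFFFF........ | b=[5] c=[0, 1, 2, 3, 4] d=[6]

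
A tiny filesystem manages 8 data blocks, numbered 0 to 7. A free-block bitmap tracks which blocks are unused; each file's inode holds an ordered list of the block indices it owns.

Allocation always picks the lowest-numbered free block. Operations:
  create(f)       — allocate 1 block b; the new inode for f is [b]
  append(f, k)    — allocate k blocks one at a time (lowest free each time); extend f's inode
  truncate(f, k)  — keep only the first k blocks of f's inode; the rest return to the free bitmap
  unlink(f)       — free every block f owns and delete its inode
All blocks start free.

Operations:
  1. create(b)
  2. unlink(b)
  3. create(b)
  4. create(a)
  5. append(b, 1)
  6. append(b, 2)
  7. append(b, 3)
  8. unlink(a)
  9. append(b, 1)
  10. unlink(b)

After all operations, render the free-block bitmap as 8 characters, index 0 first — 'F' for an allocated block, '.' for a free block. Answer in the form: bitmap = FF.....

bitmap = ........

[1] create(b) — b=0 (map F.......)
[2] unlink(b) —  (map ........)
[3] create(b) — b=0 (map F.......)
[4] create(a) — a=1 b=0 (map FF......)
[5] append(b, 1) — a=1 b=0,2 (map FFF.....)
[6] append(b, 2) — a=1 b=0,2,3,4 (map FFFFF...)
[7] append(b, 3) — a=1 b=0,2,3,4,5,6,7 (map FFFFFFFF)
[8] unlink(a) — b=0,2,3,4,5,6,7 (map F.FFFFFF)
[9] append(b, 1) — b=0,2,3,4,5,6,7,1 (map FFFFFFFF)
[10] unlink(b) —  (map ........)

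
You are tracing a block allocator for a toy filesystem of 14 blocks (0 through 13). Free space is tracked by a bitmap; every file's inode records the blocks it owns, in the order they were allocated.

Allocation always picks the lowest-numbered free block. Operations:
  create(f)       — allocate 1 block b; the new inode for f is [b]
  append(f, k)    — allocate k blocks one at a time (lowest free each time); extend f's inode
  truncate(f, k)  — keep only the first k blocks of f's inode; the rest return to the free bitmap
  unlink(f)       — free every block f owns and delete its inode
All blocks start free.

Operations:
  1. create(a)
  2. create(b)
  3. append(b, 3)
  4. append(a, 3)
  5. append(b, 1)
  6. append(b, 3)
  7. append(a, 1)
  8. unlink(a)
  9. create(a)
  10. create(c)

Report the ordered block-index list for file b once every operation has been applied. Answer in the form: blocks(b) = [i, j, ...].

[1] create(a) — a=0 (map F.............)
[2] create(b) — a=0 b=1 (map FF............)
[3] append(b, 3) — a=0 b=1,2,3,4 (map FFFFF.........)
[4] append(a, 3) — a=0,5,6,7 b=1,2,3,4 (map FFFFFFFF......)
[5] append(b, 1) — a=0,5,6,7 b=1,2,3,4,8 (map FFFFFFFFF.....)
[6] append(b, 3) — a=0,5,6,7 b=1,2,3,4,8,9,10,11 (map FFFFFFFFFFFF..)
[7] append(a, 1) — a=0,5,6,7,12 b=1,2,3,4,8,9,10,11 (map FFFFFFFFFFFFF.)
[8] unlink(a) — b=1,2,3,4,8,9,10,11 (map .FFFF...FFFF..)
[9] create(a) — a=0 b=1,2,3,4,8,9,10,11 (map FFFFF...FFFF..)
[10] create(c) — a=0 b=1,2,3,4,8,9,10,11 c=5 (map FFFFFF..FFFF..)

blocks(b) = [1, 2, 3, 4, 8, 9, 10, 11]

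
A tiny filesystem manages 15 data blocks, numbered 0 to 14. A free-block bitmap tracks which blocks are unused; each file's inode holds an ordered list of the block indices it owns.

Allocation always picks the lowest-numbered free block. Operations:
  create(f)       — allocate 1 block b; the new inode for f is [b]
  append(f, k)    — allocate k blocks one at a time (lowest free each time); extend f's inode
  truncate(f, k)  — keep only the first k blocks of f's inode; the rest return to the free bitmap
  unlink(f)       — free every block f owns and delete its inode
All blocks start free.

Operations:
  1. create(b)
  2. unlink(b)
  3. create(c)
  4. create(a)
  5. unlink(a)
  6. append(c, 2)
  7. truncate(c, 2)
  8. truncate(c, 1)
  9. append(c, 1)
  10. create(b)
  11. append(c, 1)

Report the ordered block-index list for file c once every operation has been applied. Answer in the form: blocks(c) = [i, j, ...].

create(b): bitmap=F.............. | b=[0]
unlink(b): bitmap=............... | 
create(c): bitmap=F.............. | c=[0]
create(a): bitmap=FF............. | a=[1] c=[0]
unlink(a): bitmap=F.............. | c=[0]
append(c, 2): bitmap=FFF............ | c=[0, 1, 2]
truncate(c, 2): bitmap=FF............. | c=[0, 1]
truncate(c, 1): bitmap=F.............. | c=[0]
append(c, 1): bitmap=FF............. | c=[0, 1]
create(b): bitmap=FFF............ | b=[2] c=[0, 1]
append(c, 1): bitmap=FFFF........... | b=[2] c=[0, 1, 3]

blocks(c) = [0, 1, 3]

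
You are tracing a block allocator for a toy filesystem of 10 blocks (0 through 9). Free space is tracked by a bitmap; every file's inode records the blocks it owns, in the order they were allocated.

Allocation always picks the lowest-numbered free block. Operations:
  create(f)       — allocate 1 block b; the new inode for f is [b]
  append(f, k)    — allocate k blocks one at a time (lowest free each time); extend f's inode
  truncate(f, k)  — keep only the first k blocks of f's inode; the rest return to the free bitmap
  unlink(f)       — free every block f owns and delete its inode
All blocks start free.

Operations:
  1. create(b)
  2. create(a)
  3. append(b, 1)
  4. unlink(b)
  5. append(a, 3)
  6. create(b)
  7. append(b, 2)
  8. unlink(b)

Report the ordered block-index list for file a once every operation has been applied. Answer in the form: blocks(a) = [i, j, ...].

create(b): bitmap=F......... | b=[0]
create(a): bitmap=FF........ | a=[1] b=[0]
append(b, 1): bitmap=FFF....... | a=[1] b=[0, 2]
unlink(b): bitmap=.F........ | a=[1]
append(a, 3): bitmap=FFFF...... | a=[1, 0, 2, 3]
create(b): bitmap=FFFFF..... | a=[1, 0, 2, 3] b=[4]
append(b, 2): bitmap=FFFFFFF... | a=[1, 0, 2, 3] b=[4, 5, 6]
unlink(b): bitmap=FFFF...... | a=[1, 0, 2, 3]

blocks(a) = [1, 0, 2, 3]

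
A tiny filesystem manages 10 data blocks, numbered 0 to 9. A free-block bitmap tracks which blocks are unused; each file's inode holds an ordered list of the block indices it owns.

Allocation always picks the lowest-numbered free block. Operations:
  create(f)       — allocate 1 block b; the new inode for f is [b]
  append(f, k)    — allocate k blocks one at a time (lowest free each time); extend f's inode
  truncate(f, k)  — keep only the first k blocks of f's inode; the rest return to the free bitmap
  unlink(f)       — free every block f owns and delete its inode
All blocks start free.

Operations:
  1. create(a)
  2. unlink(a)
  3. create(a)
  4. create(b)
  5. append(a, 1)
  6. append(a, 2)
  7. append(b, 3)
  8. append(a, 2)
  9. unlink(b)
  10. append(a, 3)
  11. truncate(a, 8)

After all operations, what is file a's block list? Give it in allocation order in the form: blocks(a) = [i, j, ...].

blocks(a) = [0, 2, 3, 4, 8, 9, 1, 5]

create(a): bitmap=F......... | a=[0]
unlink(a): bitmap=.......... | 
create(a): bitmap=F......... | a=[0]
create(b): bitmap=FF........ | a=[0] b=[1]
append(a, 1): bitmap=FFF....... | a=[0, 2] b=[1]
append(a, 2): bitmap=FFFFF..... | a=[0, 2, 3, 4] b=[1]
append(b, 3): bitmap=FFFFFFFF.. | a=[0, 2, 3, 4] b=[1, 5, 6, 7]
append(a, 2): bitmap=FFFFFFFFFF | a=[0, 2, 3, 4, 8, 9] b=[1, 5, 6, 7]
unlink(b): bitmap=F.FFF...FF | a=[0, 2, 3, 4, 8, 9]
append(a, 3): bitmap=FFFFFFF.FF | a=[0, 2, 3, 4, 8, 9, 1, 5, 6]
truncate(a, 8): bitmap=FFFFFF..FF | a=[0, 2, 3, 4, 8, 9, 1, 5]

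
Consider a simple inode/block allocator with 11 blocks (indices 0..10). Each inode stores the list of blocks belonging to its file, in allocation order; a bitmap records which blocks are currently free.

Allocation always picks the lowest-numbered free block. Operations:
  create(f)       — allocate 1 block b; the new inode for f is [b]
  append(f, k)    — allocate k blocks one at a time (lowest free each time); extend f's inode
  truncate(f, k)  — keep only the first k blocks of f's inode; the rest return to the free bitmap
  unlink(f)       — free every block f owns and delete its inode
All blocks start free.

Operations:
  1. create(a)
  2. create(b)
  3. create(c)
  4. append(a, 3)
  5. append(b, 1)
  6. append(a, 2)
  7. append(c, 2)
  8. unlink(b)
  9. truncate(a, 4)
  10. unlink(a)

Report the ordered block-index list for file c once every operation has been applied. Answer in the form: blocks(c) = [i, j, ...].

after create(a) → a:[0]  free=[F..........]
after create(b) → a:[0], b:[1]  free=[FF.........]
after create(c) → a:[0], b:[1], c:[2]  free=[FFF........]
after append(a, 3) → a:[0, 3, 4, 5], b:[1], c:[2]  free=[FFFFFF.....]
after append(b, 1) → a:[0, 3, 4, 5], b:[1, 6], c:[2]  free=[FFFFFFF....]
after append(a, 2) → a:[0, 3, 4, 5, 7, 8], b:[1, 6], c:[2]  free=[FFFFFFFFF..]
after append(c, 2) → a:[0, 3, 4, 5, 7, 8], b:[1, 6], c:[2, 9, 10]  free=[FFFFFFFFFFF]
after unlink(b) → a:[0, 3, 4, 5, 7, 8], c:[2, 9, 10]  free=[F.FFFF.FFFF]
after truncate(a, 4) → a:[0, 3, 4, 5], c:[2, 9, 10]  free=[F.FFFF...FF]
after unlink(a) → c:[2, 9, 10]  free=[..F......FF]

blocks(c) = [2, 9, 10]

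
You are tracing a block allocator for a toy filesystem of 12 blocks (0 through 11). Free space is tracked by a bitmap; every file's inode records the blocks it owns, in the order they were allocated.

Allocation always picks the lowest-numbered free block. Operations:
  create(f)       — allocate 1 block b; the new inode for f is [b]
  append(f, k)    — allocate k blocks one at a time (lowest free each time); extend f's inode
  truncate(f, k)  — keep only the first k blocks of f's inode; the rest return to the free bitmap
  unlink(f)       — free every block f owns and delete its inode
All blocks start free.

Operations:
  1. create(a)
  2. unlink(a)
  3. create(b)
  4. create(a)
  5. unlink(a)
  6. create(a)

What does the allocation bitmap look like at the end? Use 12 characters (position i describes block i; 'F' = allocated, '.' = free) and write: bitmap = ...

bitmap = FF..........

  1. create(a)  ⇒  F...........  {a→[0]}
  2. unlink(a)  ⇒  ............  {}
  3. create(b)  ⇒  F...........  {b→[0]}
  4. create(a)  ⇒  FF..........  {a→[1]; b→[0]}
  5. unlink(a)  ⇒  F...........  {b→[0]}
  6. create(a)  ⇒  FF..........  {a→[1]; b→[0]}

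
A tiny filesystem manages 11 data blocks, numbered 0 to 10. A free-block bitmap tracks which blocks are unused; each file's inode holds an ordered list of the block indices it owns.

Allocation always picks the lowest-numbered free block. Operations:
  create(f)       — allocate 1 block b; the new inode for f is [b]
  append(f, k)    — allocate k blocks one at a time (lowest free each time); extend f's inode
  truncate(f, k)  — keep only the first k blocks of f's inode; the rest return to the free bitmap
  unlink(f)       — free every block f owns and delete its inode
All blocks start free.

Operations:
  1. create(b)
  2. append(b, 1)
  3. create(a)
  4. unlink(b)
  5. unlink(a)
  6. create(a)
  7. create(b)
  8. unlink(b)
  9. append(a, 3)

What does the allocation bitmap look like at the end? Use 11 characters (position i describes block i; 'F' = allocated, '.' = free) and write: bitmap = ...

bitmap = FFFF.......

  1. create(b)  ⇒  F..........  {b→[0]}
  2. append(b, 1)  ⇒  FF.........  {b→[0, 1]}
  3. create(a)  ⇒  FFF........  {a→[2]; b→[0, 1]}
  4. unlink(b)  ⇒  ..F........  {a→[2]}
  5. unlink(a)  ⇒  ...........  {}
  6. create(a)  ⇒  F..........  {a→[0]}
  7. create(b)  ⇒  FF.........  {a→[0]; b→[1]}
  8. unlink(b)  ⇒  F..........  {a→[0]}
  9. append(a, 3)  ⇒  FFFF.......  {a→[0, 1, 2, 3]}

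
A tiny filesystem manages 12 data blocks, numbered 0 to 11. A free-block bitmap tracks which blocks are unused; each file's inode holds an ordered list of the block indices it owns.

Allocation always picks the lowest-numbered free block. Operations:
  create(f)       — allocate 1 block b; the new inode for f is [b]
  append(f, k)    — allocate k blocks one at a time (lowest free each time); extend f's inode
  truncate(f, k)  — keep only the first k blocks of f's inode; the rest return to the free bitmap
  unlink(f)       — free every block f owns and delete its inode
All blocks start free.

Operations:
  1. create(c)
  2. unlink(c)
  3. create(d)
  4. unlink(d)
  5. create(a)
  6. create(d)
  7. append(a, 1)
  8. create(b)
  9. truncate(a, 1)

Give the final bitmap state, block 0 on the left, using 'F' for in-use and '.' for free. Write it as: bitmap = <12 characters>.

bitmap = FF.F........

  1. create(c)  ⇒  F...........  {c→[0]}
  2. unlink(c)  ⇒  ............  {}
  3. create(d)  ⇒  F...........  {d→[0]}
  4. unlink(d)  ⇒  ............  {}
  5. create(a)  ⇒  F...........  {a→[0]}
  6. create(d)  ⇒  FF..........  {a→[0]; d→[1]}
  7. append(a, 1)  ⇒  FFF.........  {a→[0, 2]; d→[1]}
  8. create(b)  ⇒  FFFF........  {a→[0, 2]; b→[3]; d→[1]}
  9. truncate(a, 1)  ⇒  FF.F........  {a→[0]; b→[3]; d→[1]}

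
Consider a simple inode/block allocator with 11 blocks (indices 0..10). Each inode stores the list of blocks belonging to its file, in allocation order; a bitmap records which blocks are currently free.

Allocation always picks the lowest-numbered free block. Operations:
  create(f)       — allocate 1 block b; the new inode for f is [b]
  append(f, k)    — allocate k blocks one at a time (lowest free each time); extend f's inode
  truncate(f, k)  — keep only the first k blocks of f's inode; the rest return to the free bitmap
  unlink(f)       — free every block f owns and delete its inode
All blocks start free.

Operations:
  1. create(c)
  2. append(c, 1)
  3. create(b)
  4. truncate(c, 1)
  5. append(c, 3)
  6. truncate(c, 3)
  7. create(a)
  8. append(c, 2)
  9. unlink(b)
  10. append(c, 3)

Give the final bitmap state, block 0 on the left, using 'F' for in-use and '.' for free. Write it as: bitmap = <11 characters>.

bitmap = FFFFFFFFF..

[1] create(c) — c=0 (map F..........)
[2] append(c, 1) — c=0,1 (map FF.........)
[3] create(b) — b=2 c=0,1 (map FFF........)
[4] truncate(c, 1) — b=2 c=0 (map F.F........)
[5] append(c, 3) — b=2 c=0,1,3,4 (map FFFFF......)
[6] truncate(c, 3) — b=2 c=0,1,3 (map FFFF.......)
[7] create(a) — a=4 b=2 c=0,1,3 (map FFFFF......)
[8] append(c, 2) — a=4 b=2 c=0,1,3,5,6 (map FFFFFFF....)
[9] unlink(b) — a=4 c=0,1,3,5,6 (map FF.FFFF....)
[10] append(c, 3) — a=4 c=0,1,3,5,6,2,7,8 (map FFFFFFFFF..)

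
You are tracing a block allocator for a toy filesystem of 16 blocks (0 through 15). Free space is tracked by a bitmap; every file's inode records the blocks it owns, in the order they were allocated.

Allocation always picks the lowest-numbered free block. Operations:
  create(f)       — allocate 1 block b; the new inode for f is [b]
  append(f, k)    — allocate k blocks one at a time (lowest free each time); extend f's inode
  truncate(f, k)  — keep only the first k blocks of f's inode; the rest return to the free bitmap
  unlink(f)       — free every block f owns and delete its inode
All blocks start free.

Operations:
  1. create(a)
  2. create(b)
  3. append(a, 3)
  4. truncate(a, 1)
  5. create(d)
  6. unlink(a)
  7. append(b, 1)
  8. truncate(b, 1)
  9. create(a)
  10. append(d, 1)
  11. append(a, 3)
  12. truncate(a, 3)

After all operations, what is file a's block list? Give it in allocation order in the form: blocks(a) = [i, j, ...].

blocks(a) = [0, 4, 5]

after create(a) → a:[0]  free=[F...............]
after create(b) → a:[0], b:[1]  free=[FF..............]
after append(a, 3) → a:[0, 2, 3, 4], b:[1]  free=[FFFFF...........]
after truncate(a, 1) → a:[0], b:[1]  free=[FF..............]
after create(d) → a:[0], b:[1], d:[2]  free=[FFF.............]
after unlink(a) → b:[1], d:[2]  free=[.FF.............]
after append(b, 1) → b:[1, 0], d:[2]  free=[FFF.............]
after truncate(b, 1) → b:[1], d:[2]  free=[.FF.............]
after create(a) → a:[0], b:[1], d:[2]  free=[FFF.............]
after append(d, 1) → a:[0], b:[1], d:[2, 3]  free=[FFFF............]
after append(a, 3) → a:[0, 4, 5, 6], b:[1], d:[2, 3]  free=[FFFFFFF.........]
after truncate(a, 3) → a:[0, 4, 5], b:[1], d:[2, 3]  free=[FFFFFF..........]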